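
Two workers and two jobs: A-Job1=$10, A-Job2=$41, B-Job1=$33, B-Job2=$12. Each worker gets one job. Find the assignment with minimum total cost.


Option 1: A->1 + B->2 = $10 + $12 = $22
Option 2: A->2 + B->1 = $41 + $33 = $74
Min cost = min($22, $74) = $22

$22


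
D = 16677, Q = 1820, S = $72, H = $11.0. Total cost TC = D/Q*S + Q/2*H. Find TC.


TC = 16677/1820 * 72 + 1820/2 * 11.0

$10669.75


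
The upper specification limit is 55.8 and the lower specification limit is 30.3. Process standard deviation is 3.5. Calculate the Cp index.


Cp = (55.8 - 30.3) / (6 * 3.5)

1.21


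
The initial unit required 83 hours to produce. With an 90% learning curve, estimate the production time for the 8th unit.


Formula: T_n = T_1 * (learning_rate)^(log2(n)) where learning_rate = rate/100
Doublings = log2(8) = 3
T_n = 83 * 0.9^3
T_n = 83 * 0.729 = 60.5 hours

60.5 hours


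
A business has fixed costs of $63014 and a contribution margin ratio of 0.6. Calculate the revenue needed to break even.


Formula: BER = Fixed Costs / Contribution Margin Ratio
BER = $63014 / 0.6
BER = $105023.33 (to the nearest cent)

$105023.33


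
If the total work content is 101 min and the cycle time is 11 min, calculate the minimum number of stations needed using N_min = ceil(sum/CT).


Formula: N_min = ceil(Sum of Task Times / Cycle Time)
N_min = ceil(101 min / 11 min) = ceil(9.1818)
N_min = 10 stations

10


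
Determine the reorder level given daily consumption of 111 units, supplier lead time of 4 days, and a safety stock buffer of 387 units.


Formula: ROP = (Daily Demand * Lead Time) + Safety Stock
Demand during lead time = 111 * 4 = 444 units
ROP = 444 + 387 = 831 units

831 units


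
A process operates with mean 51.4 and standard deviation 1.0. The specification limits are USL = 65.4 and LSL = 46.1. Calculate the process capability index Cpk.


Cpu = (65.4 - 51.4) / (3 * 1.0) = 4.67
Cpl = (51.4 - 46.1) / (3 * 1.0) = 1.77
Cpk = min(4.67, 1.77) = 1.77

1.77


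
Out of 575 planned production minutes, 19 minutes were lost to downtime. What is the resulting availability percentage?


Formula: Availability = (Planned Time - Downtime) / Planned Time * 100
Uptime = 575 - 19 = 556 min
Availability = 556 / 575 * 100 = 96.7%

96.7%


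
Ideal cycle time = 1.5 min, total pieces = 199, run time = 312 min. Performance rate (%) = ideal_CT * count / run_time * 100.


Formula: Performance = (Ideal CT * Total Count) / Run Time * 100
Ideal output time = 1.5 * 199 = 298.5 min
Performance = 298.5 / 312 * 100 = 95.7%

95.7%


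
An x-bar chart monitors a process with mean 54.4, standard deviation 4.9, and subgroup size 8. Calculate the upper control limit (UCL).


UCL = 54.4 + 3 * 4.9 / sqrt(8)

59.6


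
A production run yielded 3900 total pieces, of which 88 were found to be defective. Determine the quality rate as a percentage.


Formula: Quality Rate = Good Pieces / Total Pieces * 100
Good pieces = 3900 - 88 = 3812
QR = 3812 / 3900 * 100 = 97.7%

97.7%


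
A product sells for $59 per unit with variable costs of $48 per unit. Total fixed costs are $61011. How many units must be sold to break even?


Formula: BEQ = Fixed Costs / (Price - Variable Cost)
Contribution margin = $59 - $48 = $11/unit
BEQ = ceil($61011 / $11/unit) = ceil(5546.45) = 5547 units

5547 units


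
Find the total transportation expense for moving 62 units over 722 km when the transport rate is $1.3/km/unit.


TC = dist * cost * units = 722 * 1.3 * 62 = $58193.20

$58193.20


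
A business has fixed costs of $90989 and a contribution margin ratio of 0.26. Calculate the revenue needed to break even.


Formula: BER = Fixed Costs / Contribution Margin Ratio
BER = $90989 / 0.26
BER = $349957.69 (to the nearest cent)

$349957.69


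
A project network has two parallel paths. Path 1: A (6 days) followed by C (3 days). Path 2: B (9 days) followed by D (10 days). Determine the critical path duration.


Path 1 = 6 + 3 = 9 days
Path 2 = 9 + 10 = 19 days
Duration = max(9, 19) = 19 days

19 days


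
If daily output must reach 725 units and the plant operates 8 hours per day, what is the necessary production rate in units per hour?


Formula: Production Rate = Daily Demand / Available Hours
Rate = 725 units/day / 8 hours/day
Rate = 90.6 units/hour

90.6 units/hour


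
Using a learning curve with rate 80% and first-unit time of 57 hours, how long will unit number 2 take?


Formula: T_n = T_1 * (learning_rate)^(log2(n)) where learning_rate = rate/100
Doublings = log2(2) = 1
T_n = 57 * 0.8^1
T_n = 57 * 0.8 = 45.6 hours

45.6 hours


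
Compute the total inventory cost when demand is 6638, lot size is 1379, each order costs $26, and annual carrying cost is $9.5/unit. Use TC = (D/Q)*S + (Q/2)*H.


TC = 6638/1379 * 26 + 1379/2 * 9.5

$6675.40


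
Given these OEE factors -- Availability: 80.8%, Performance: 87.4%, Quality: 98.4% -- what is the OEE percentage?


Formula: OEE = Availability * Performance * Quality / 10000
A * P = 80.8% * 87.4% / 100 = 70.62%
OEE = 70.62% * 98.4% / 100 = 69.5%

69.5%


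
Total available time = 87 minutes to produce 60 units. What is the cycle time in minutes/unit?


Formula: CT = Available Time / Number of Units
CT = 87 min / 60 units
CT = 1.45 min/unit

1.45 min/unit


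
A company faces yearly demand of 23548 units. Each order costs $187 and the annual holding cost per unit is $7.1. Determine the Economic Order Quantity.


Formula: EOQ = sqrt(2 * D * S / H)
Numerator: 2 * 23548 * 187 = 8806952
2DS/H = 8806952 / 7.1 = 1240415.8
EOQ = sqrt(1240415.8) = 1113.7 units

1113.7 units


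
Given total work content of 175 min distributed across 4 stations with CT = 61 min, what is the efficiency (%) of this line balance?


Formula: Efficiency = Sum of Task Times / (N_stations * CT) * 100
Total station capacity = 4 stations * 61 min = 244 min
Efficiency = 175 / 244 * 100 = 71.7%

71.7%


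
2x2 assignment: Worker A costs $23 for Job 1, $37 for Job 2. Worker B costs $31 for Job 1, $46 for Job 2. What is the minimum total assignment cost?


Option 1: A->1 + B->2 = $23 + $46 = $69
Option 2: A->2 + B->1 = $37 + $31 = $68
Min cost = min($69, $68) = $68

$68


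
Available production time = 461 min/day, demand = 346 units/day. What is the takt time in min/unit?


Formula: Takt Time = Available Production Time / Customer Demand
Takt = 461 min/day / 346 units/day
Takt = 1.33 min/unit

1.33 min/unit


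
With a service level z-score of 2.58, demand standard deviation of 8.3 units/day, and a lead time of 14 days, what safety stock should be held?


Formula: SS = z * sigma_d * sqrt(LT)
sqrt(LT) = sqrt(14) = 3.7417
SS = 2.58 * 8.3 * 3.7417
SS = 80.1 units

80.1 units


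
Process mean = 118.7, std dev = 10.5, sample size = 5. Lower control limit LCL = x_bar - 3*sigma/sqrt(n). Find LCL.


LCL = 118.7 - 3 * 10.5 / sqrt(5)

104.61


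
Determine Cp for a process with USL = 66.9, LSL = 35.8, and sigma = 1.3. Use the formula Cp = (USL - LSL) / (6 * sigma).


Cp = (66.9 - 35.8) / (6 * 1.3)

3.99


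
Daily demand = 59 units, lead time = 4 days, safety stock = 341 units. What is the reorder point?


Formula: ROP = (Daily Demand * Lead Time) + Safety Stock
Demand during lead time = 59 * 4 = 236 units
ROP = 236 + 341 = 577 units

577 units


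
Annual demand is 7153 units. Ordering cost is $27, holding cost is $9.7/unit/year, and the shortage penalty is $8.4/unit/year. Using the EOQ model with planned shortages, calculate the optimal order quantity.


Formula: EOQ* = sqrt(2DS/H) * sqrt((H+P)/P)
Base EOQ = sqrt(2*7153*27/9.7) = 199.55 units
Correction = sqrt((9.7+8.4)/8.4) = 1.46791
EOQ* = 199.55 * 1.46791 = 292.9 units

292.9 units


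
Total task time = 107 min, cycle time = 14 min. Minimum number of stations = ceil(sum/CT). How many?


Formula: N_min = ceil(Sum of Task Times / Cycle Time)
N_min = ceil(107 min / 14 min) = ceil(7.6429)
N_min = 8 stations

8


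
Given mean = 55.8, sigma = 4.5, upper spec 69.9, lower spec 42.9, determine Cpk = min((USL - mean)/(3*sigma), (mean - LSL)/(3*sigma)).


Cpu = (69.9 - 55.8) / (3 * 4.5) = 1.04
Cpl = (55.8 - 42.9) / (3 * 4.5) = 0.96
Cpk = min(1.04, 0.96) = 0.96

0.96


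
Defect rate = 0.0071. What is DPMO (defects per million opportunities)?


DPMO = defect_rate * 1000000 = 0.0071 * 1000000

7100


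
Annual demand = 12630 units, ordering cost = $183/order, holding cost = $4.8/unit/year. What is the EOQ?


Formula: EOQ = sqrt(2 * D * S / H)
Numerator: 2 * 12630 * 183 = 4622580
2DS/H = 4622580 / 4.8 = 963037.5
EOQ = sqrt(963037.5) = 981.3 units

981.3 units


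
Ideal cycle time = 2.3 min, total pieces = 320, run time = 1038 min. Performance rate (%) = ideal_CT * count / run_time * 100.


Formula: Performance = (Ideal CT * Total Count) / Run Time * 100
Ideal output time = 2.3 * 320 = 736.0 min
Performance = 736.0 / 1038 * 100 = 70.9%

70.9%


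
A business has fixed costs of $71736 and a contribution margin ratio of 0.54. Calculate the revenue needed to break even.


Formula: BER = Fixed Costs / Contribution Margin Ratio
BER = $71736 / 0.54
BER = $132844.44 (to the nearest cent)

$132844.44


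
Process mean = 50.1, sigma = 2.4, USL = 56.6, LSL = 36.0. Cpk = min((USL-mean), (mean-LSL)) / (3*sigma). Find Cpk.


Cpu = (56.6 - 50.1) / (3 * 2.4) = 0.9
Cpl = (50.1 - 36.0) / (3 * 2.4) = 1.96
Cpk = min(0.9, 1.96) = 0.9

0.9


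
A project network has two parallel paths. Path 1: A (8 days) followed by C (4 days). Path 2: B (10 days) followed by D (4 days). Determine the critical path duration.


Path 1 = 8 + 4 = 12 days
Path 2 = 10 + 4 = 14 days
Duration = max(12, 14) = 14 days

14 days


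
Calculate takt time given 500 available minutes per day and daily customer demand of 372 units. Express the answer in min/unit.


Formula: Takt Time = Available Production Time / Customer Demand
Takt = 500 min/day / 372 units/day
Takt = 1.34 min/unit

1.34 min/unit


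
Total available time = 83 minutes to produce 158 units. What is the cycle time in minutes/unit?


Formula: CT = Available Time / Number of Units
CT = 83 min / 158 units
CT = 0.53 min/unit

0.53 min/unit


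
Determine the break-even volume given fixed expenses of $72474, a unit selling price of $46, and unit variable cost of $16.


Formula: BEQ = Fixed Costs / (Price - Variable Cost)
Contribution margin = $46 - $16 = $30/unit
BEQ = ceil($72474 / $30/unit) = ceil(2415.8) = 2416 units

2416 units


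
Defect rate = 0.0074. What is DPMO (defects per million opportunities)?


DPMO = defect_rate * 1000000 = 0.0074 * 1000000

7400


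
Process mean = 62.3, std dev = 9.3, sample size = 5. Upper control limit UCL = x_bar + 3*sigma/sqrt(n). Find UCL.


UCL = 62.3 + 3 * 9.3 / sqrt(5)

74.78


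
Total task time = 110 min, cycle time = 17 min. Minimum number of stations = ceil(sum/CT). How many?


Formula: N_min = ceil(Sum of Task Times / Cycle Time)
N_min = ceil(110 min / 17 min) = ceil(6.4706)
N_min = 7 stations

7


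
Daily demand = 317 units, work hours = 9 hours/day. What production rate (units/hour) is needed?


Formula: Production Rate = Daily Demand / Available Hours
Rate = 317 units/day / 9 hours/day
Rate = 35.2 units/hour

35.2 units/hour


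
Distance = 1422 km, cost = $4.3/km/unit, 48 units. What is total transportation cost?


TC = dist * cost * units = 1422 * 4.3 * 48 = $293500.80

$293500.80


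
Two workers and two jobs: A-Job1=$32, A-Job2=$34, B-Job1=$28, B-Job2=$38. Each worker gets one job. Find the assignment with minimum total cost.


Option 1: A->1 + B->2 = $32 + $38 = $70
Option 2: A->2 + B->1 = $34 + $28 = $62
Min cost = min($70, $62) = $62

$62


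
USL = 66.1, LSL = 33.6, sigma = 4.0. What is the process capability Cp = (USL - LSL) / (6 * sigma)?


Cp = (66.1 - 33.6) / (6 * 4.0)

1.35


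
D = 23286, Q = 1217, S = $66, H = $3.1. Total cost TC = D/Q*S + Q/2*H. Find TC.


TC = 23286/1217 * 66 + 1217/2 * 3.1

$3149.19


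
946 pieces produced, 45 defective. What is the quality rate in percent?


Formula: Quality Rate = Good Pieces / Total Pieces * 100
Good pieces = 946 - 45 = 901
QR = 901 / 946 * 100 = 95.2%

95.2%


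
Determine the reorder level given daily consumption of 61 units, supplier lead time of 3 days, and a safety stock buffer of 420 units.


Formula: ROP = (Daily Demand * Lead Time) + Safety Stock
Demand during lead time = 61 * 3 = 183 units
ROP = 183 + 420 = 603 units

603 units


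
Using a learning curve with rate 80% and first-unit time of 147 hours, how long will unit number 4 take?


Formula: T_n = T_1 * (learning_rate)^(log2(n)) where learning_rate = rate/100
Doublings = log2(4) = 2
T_n = 147 * 0.8^2
T_n = 147 * 0.64 = 94.1 hours

94.1 hours


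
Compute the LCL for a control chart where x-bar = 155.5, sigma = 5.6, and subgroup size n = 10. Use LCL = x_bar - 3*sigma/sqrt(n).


LCL = 155.5 - 3 * 5.6 / sqrt(10)

150.19


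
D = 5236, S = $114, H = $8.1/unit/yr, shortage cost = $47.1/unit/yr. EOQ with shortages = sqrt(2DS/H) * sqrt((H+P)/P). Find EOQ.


Formula: EOQ* = sqrt(2DS/H) * sqrt((H+P)/P)
Base EOQ = sqrt(2*5236*114/8.1) = 383.91 units
Correction = sqrt((8.1+47.1)/47.1) = 1.08258
EOQ* = 383.91 * 1.08258 = 415.6 units

415.6 units


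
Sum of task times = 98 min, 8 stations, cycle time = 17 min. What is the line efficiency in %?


Formula: Efficiency = Sum of Task Times / (N_stations * CT) * 100
Total station capacity = 8 stations * 17 min = 136 min
Efficiency = 98 / 136 * 100 = 72.1%

72.1%


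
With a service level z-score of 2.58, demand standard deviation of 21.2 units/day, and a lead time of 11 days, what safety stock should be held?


Formula: SS = z * sigma_d * sqrt(LT)
sqrt(LT) = sqrt(11) = 3.3166
SS = 2.58 * 21.2 * 3.3166
SS = 181.4 units

181.4 units


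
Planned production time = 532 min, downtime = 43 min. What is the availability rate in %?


Formula: Availability = (Planned Time - Downtime) / Planned Time * 100
Uptime = 532 - 43 = 489 min
Availability = 489 / 532 * 100 = 91.9%

91.9%


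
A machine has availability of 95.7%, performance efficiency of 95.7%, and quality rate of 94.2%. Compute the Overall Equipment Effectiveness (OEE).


Formula: OEE = Availability * Performance * Quality / 10000
A * P = 95.7% * 95.7% / 100 = 91.58%
OEE = 91.58% * 94.2% / 100 = 86.3%

86.3%


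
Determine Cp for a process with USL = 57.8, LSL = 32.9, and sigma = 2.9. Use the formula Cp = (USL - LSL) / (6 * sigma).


Cp = (57.8 - 32.9) / (6 * 2.9)

1.43


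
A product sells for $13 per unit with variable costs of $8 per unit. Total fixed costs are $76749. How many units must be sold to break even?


Formula: BEQ = Fixed Costs / (Price - Variable Cost)
Contribution margin = $13 - $8 = $5/unit
BEQ = ceil($76749 / $5/unit) = ceil(15349.8) = 15350 units

15350 units


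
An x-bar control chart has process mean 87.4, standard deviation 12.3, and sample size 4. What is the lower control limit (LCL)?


LCL = 87.4 - 3 * 12.3 / sqrt(4)

68.95


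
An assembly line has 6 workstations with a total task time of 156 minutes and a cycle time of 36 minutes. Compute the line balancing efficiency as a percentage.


Formula: Efficiency = Sum of Task Times / (N_stations * CT) * 100
Total station capacity = 6 stations * 36 min = 216 min
Efficiency = 156 / 216 * 100 = 72.2%

72.2%


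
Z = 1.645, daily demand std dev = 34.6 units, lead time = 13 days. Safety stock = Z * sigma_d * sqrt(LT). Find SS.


Formula: SS = z * sigma_d * sqrt(LT)
sqrt(LT) = sqrt(13) = 3.6056
SS = 1.645 * 34.6 * 3.6056
SS = 205.2 units

205.2 units


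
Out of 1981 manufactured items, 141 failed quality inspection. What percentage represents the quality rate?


Formula: Quality Rate = Good Pieces / Total Pieces * 100
Good pieces = 1981 - 141 = 1840
QR = 1840 / 1981 * 100 = 92.9%

92.9%


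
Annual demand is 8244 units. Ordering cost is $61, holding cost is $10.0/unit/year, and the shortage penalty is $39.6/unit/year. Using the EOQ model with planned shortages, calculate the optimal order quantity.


Formula: EOQ* = sqrt(2DS/H) * sqrt((H+P)/P)
Base EOQ = sqrt(2*8244*61/10.0) = 317.14 units
Correction = sqrt((10.0+39.6)/39.6) = 1.11916
EOQ* = 317.14 * 1.11916 = 354.9 units

354.9 units


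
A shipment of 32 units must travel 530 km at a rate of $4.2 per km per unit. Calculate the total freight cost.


TC = dist * cost * units = 530 * 4.2 * 32 = $71232.00

$71232.00


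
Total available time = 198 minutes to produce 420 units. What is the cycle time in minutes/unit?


Formula: CT = Available Time / Number of Units
CT = 198 min / 420 units
CT = 0.47 min/unit

0.47 min/unit


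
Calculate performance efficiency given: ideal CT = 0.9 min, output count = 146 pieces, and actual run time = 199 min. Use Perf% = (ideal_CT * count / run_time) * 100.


Formula: Performance = (Ideal CT * Total Count) / Run Time * 100
Ideal output time = 0.9 * 146 = 131.4 min
Performance = 131.4 / 199 * 100 = 66.0%

66.0%


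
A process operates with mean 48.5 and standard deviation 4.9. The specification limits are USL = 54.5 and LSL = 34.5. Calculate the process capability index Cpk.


Cpu = (54.5 - 48.5) / (3 * 4.9) = 0.41
Cpl = (48.5 - 34.5) / (3 * 4.9) = 0.95
Cpk = min(0.41, 0.95) = 0.41

0.41


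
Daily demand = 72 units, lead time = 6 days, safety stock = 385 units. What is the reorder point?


Formula: ROP = (Daily Demand * Lead Time) + Safety Stock
Demand during lead time = 72 * 6 = 432 units
ROP = 432 + 385 = 817 units

817 units


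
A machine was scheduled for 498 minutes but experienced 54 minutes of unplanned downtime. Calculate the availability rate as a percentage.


Formula: Availability = (Planned Time - Downtime) / Planned Time * 100
Uptime = 498 - 54 = 444 min
Availability = 444 / 498 * 100 = 89.2%

89.2%


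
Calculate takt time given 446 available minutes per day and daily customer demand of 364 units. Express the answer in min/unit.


Formula: Takt Time = Available Production Time / Customer Demand
Takt = 446 min/day / 364 units/day
Takt = 1.23 min/unit

1.23 min/unit


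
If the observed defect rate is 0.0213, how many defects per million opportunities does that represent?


DPMO = defect_rate * 1000000 = 0.0213 * 1000000

21300


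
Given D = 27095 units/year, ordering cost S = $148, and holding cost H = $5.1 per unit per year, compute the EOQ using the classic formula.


Formula: EOQ = sqrt(2 * D * S / H)
Numerator: 2 * 27095 * 148 = 8020120
2DS/H = 8020120 / 5.1 = 1572572.5
EOQ = sqrt(1572572.5) = 1254.0 units

1254.0 units


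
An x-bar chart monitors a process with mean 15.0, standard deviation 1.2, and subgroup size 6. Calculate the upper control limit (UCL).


UCL = 15.0 + 3 * 1.2 / sqrt(6)

16.47


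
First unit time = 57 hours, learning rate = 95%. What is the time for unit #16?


Formula: T_n = T_1 * (learning_rate)^(log2(n)) where learning_rate = rate/100
Doublings = log2(16) = 4
T_n = 57 * 0.95^4
T_n = 57 * 0.8145 = 46.4 hours

46.4 hours


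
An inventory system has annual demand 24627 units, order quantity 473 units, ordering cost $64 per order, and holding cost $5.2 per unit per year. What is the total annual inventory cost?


TC = 24627/473 * 64 + 473/2 * 5.2

$4561.99


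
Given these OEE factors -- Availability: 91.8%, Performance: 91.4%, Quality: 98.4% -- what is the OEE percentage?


Formula: OEE = Availability * Performance * Quality / 10000
A * P = 91.8% * 91.4% / 100 = 83.91%
OEE = 83.91% * 98.4% / 100 = 82.6%

82.6%


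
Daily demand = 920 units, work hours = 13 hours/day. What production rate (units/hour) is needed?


Formula: Production Rate = Daily Demand / Available Hours
Rate = 920 units/day / 13 hours/day
Rate = 70.8 units/hour

70.8 units/hour


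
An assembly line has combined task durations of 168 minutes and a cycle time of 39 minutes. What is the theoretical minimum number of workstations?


Formula: N_min = ceil(Sum of Task Times / Cycle Time)
N_min = ceil(168 min / 39 min) = ceil(4.3077)
N_min = 5 stations

5


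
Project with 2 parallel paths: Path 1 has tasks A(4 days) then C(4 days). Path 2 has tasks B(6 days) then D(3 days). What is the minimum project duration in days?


Path 1 = 4 + 4 = 8 days
Path 2 = 6 + 3 = 9 days
Duration = max(8, 9) = 9 days

9 days


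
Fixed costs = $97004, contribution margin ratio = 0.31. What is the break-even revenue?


Formula: BER = Fixed Costs / Contribution Margin Ratio
BER = $97004 / 0.31
BER = $312916.13 (to the nearest cent)

$312916.13


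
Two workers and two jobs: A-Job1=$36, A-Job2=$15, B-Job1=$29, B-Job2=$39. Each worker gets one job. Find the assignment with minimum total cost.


Option 1: A->1 + B->2 = $36 + $39 = $75
Option 2: A->2 + B->1 = $15 + $29 = $44
Min cost = min($75, $44) = $44

$44


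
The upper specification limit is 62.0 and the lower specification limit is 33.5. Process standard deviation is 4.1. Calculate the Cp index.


Cp = (62.0 - 33.5) / (6 * 4.1)

1.16


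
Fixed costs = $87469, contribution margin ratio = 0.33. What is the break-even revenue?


Formula: BER = Fixed Costs / Contribution Margin Ratio
BER = $87469 / 0.33
BER = $265057.58 (to the nearest cent)

$265057.58


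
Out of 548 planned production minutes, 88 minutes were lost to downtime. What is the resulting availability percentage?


Formula: Availability = (Planned Time - Downtime) / Planned Time * 100
Uptime = 548 - 88 = 460 min
Availability = 460 / 548 * 100 = 83.9%

83.9%


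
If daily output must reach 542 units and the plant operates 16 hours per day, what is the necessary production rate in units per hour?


Formula: Production Rate = Daily Demand / Available Hours
Rate = 542 units/day / 16 hours/day
Rate = 33.9 units/hour

33.9 units/hour


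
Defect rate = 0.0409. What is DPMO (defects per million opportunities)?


DPMO = defect_rate * 1000000 = 0.0409 * 1000000

40900


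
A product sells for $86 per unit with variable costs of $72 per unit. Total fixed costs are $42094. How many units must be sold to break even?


Formula: BEQ = Fixed Costs / (Price - Variable Cost)
Contribution margin = $86 - $72 = $14/unit
BEQ = ceil($42094 / $14/unit) = ceil(3006.71) = 3007 units

3007 units


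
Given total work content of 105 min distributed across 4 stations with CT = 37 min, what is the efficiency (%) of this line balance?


Formula: Efficiency = Sum of Task Times / (N_stations * CT) * 100
Total station capacity = 4 stations * 37 min = 148 min
Efficiency = 105 / 148 * 100 = 70.9%

70.9%


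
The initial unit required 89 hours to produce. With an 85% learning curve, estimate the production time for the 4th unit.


Formula: T_n = T_1 * (learning_rate)^(log2(n)) where learning_rate = rate/100
Doublings = log2(4) = 2
T_n = 89 * 0.85^2
T_n = 89 * 0.7225 = 64.3 hours

64.3 hours


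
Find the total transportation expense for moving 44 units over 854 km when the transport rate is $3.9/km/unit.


TC = dist * cost * units = 854 * 3.9 * 44 = $146546.40

$146546.40


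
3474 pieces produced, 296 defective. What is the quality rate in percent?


Formula: Quality Rate = Good Pieces / Total Pieces * 100
Good pieces = 3474 - 296 = 3178
QR = 3178 / 3474 * 100 = 91.5%

91.5%


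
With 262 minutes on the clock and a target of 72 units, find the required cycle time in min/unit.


Formula: CT = Available Time / Number of Units
CT = 262 min / 72 units
CT = 3.64 min/unit

3.64 min/unit


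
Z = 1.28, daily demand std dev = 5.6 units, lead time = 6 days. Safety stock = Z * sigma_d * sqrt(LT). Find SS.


Formula: SS = z * sigma_d * sqrt(LT)
sqrt(LT) = sqrt(6) = 2.4495
SS = 1.28 * 5.6 * 2.4495
SS = 17.6 units

17.6 units


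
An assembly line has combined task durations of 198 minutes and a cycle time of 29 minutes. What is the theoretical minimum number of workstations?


Formula: N_min = ceil(Sum of Task Times / Cycle Time)
N_min = ceil(198 min / 29 min) = ceil(6.8276)
N_min = 7 stations

7


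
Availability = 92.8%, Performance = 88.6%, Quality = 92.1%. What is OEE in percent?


Formula: OEE = Availability * Performance * Quality / 10000
A * P = 92.8% * 88.6% / 100 = 82.22%
OEE = 82.22% * 92.1% / 100 = 75.7%

75.7%


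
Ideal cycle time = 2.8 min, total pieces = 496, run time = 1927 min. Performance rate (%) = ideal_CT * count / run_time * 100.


Formula: Performance = (Ideal CT * Total Count) / Run Time * 100
Ideal output time = 2.8 * 496 = 1388.8 min
Performance = 1388.8 / 1927 * 100 = 72.1%

72.1%


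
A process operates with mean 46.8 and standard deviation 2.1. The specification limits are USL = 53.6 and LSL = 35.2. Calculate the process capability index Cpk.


Cpu = (53.6 - 46.8) / (3 * 2.1) = 1.08
Cpl = (46.8 - 35.2) / (3 * 2.1) = 1.84
Cpk = min(1.08, 1.84) = 1.08

1.08


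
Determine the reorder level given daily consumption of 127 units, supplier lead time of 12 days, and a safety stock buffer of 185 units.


Formula: ROP = (Daily Demand * Lead Time) + Safety Stock
Demand during lead time = 127 * 12 = 1524 units
ROP = 1524 + 185 = 1709 units

1709 units


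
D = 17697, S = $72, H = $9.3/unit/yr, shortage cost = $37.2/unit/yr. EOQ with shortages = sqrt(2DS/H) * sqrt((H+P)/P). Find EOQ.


Formula: EOQ* = sqrt(2DS/H) * sqrt((H+P)/P)
Base EOQ = sqrt(2*17697*72/9.3) = 523.47 units
Correction = sqrt((9.3+37.2)/37.2) = 1.11803
EOQ* = 523.47 * 1.11803 = 585.3 units

585.3 units


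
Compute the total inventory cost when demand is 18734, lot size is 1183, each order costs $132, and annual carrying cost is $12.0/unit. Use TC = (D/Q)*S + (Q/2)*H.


TC = 18734/1183 * 132 + 1183/2 * 12.0

$9188.35


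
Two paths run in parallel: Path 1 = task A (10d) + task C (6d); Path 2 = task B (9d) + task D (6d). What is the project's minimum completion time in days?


Path 1 = 10 + 6 = 16 days
Path 2 = 9 + 6 = 15 days
Duration = max(16, 15) = 16 days

16 days


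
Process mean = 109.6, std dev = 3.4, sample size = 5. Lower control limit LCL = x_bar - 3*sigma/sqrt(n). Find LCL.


LCL = 109.6 - 3 * 3.4 / sqrt(5)

105.04


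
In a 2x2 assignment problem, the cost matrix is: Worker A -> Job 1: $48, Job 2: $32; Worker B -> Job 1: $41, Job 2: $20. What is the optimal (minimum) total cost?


Option 1: A->1 + B->2 = $48 + $20 = $68
Option 2: A->2 + B->1 = $32 + $41 = $73
Min cost = min($68, $73) = $68

$68


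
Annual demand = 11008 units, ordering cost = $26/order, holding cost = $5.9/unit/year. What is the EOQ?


Formula: EOQ = sqrt(2 * D * S / H)
Numerator: 2 * 11008 * 26 = 572416
2DS/H = 572416 / 5.9 = 97019.7
EOQ = sqrt(97019.7) = 311.5 units

311.5 units


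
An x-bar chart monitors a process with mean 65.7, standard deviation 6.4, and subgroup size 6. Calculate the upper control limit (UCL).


UCL = 65.7 + 3 * 6.4 / sqrt(6)

73.54


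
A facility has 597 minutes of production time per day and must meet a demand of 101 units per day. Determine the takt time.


Formula: Takt Time = Available Production Time / Customer Demand
Takt = 597 min/day / 101 units/day
Takt = 5.91 min/unit

5.91 min/unit


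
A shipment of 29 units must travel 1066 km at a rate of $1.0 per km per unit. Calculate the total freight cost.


TC = dist * cost * units = 1066 * 1.0 * 29 = $30914.00

$30914.00


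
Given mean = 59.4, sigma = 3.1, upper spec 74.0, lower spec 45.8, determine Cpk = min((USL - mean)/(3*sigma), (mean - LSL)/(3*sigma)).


Cpu = (74.0 - 59.4) / (3 * 3.1) = 1.57
Cpl = (59.4 - 45.8) / (3 * 3.1) = 1.46
Cpk = min(1.57, 1.46) = 1.46

1.46


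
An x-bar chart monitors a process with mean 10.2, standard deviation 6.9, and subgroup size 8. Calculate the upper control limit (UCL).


UCL = 10.2 + 3 * 6.9 / sqrt(8)

17.52


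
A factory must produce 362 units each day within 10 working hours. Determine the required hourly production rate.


Formula: Production Rate = Daily Demand / Available Hours
Rate = 362 units/day / 10 hours/day
Rate = 36.2 units/hour

36.2 units/hour


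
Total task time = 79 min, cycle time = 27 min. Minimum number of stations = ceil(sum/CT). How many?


Formula: N_min = ceil(Sum of Task Times / Cycle Time)
N_min = ceil(79 min / 27 min) = ceil(2.9259)
N_min = 3 stations

3


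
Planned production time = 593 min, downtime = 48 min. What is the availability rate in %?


Formula: Availability = (Planned Time - Downtime) / Planned Time * 100
Uptime = 593 - 48 = 545 min
Availability = 545 / 593 * 100 = 91.9%

91.9%


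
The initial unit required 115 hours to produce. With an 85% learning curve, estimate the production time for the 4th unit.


Formula: T_n = T_1 * (learning_rate)^(log2(n)) where learning_rate = rate/100
Doublings = log2(4) = 2
T_n = 115 * 0.85^2
T_n = 115 * 0.7225 = 83.1 hours

83.1 hours


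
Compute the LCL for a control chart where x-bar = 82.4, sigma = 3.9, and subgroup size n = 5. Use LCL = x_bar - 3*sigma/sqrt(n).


LCL = 82.4 - 3 * 3.9 / sqrt(5)

77.17


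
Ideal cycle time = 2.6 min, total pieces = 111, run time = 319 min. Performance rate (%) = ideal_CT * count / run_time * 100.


Formula: Performance = (Ideal CT * Total Count) / Run Time * 100
Ideal output time = 2.6 * 111 = 288.6 min
Performance = 288.6 / 319 * 100 = 90.5%

90.5%


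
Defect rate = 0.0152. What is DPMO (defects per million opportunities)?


DPMO = defect_rate * 1000000 = 0.0152 * 1000000

15200


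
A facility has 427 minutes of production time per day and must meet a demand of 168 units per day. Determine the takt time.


Formula: Takt Time = Available Production Time / Customer Demand
Takt = 427 min/day / 168 units/day
Takt = 2.54 min/unit

2.54 min/unit


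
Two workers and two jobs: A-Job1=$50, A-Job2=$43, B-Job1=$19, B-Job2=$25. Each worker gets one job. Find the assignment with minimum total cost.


Option 1: A->1 + B->2 = $50 + $25 = $75
Option 2: A->2 + B->1 = $43 + $19 = $62
Min cost = min($75, $62) = $62

$62


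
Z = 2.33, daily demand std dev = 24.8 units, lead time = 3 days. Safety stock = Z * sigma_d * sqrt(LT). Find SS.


Formula: SS = z * sigma_d * sqrt(LT)
sqrt(LT) = sqrt(3) = 1.7321
SS = 2.33 * 24.8 * 1.7321
SS = 100.1 units

100.1 units


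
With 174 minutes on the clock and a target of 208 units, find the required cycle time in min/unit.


Formula: CT = Available Time / Number of Units
CT = 174 min / 208 units
CT = 0.84 min/unit

0.84 min/unit


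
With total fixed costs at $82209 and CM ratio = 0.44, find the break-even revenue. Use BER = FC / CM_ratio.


Formula: BER = Fixed Costs / Contribution Margin Ratio
BER = $82209 / 0.44
BER = $186838.64 (to the nearest cent)

$186838.64


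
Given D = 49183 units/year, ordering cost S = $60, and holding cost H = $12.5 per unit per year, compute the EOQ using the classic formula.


Formula: EOQ = sqrt(2 * D * S / H)
Numerator: 2 * 49183 * 60 = 5901960
2DS/H = 5901960 / 12.5 = 472156.8
EOQ = sqrt(472156.8) = 687.1 units

687.1 units


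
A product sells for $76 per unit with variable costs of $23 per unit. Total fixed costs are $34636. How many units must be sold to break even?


Formula: BEQ = Fixed Costs / (Price - Variable Cost)
Contribution margin = $76 - $23 = $53/unit
BEQ = ceil($34636 / $53/unit) = ceil(653.51) = 654 units

654 units


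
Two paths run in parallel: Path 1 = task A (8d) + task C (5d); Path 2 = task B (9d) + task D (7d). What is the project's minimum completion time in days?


Path 1 = 8 + 5 = 13 days
Path 2 = 9 + 7 = 16 days
Duration = max(13, 16) = 16 days

16 days


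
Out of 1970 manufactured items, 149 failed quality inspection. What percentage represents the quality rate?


Formula: Quality Rate = Good Pieces / Total Pieces * 100
Good pieces = 1970 - 149 = 1821
QR = 1821 / 1970 * 100 = 92.4%

92.4%


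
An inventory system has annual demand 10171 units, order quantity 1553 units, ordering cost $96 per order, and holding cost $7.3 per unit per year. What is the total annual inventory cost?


TC = 10171/1553 * 96 + 1553/2 * 7.3

$6297.18


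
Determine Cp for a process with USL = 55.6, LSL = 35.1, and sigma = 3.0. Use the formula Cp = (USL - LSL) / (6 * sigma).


Cp = (55.6 - 35.1) / (6 * 3.0)

1.14


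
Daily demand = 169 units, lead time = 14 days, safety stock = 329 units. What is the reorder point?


Formula: ROP = (Daily Demand * Lead Time) + Safety Stock
Demand during lead time = 169 * 14 = 2366 units
ROP = 2366 + 329 = 2695 units

2695 units


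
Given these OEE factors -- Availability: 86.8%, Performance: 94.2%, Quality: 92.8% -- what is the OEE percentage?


Formula: OEE = Availability * Performance * Quality / 10000
A * P = 86.8% * 94.2% / 100 = 81.77%
OEE = 81.77% * 92.8% / 100 = 75.9%

75.9%


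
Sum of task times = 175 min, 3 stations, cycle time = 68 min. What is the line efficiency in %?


Formula: Efficiency = Sum of Task Times / (N_stations * CT) * 100
Total station capacity = 3 stations * 68 min = 204 min
Efficiency = 175 / 204 * 100 = 85.8%

85.8%


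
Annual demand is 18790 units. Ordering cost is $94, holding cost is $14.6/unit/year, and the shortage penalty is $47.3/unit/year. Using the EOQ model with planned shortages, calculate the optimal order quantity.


Formula: EOQ* = sqrt(2DS/H) * sqrt((H+P)/P)
Base EOQ = sqrt(2*18790*94/14.6) = 491.89 units
Correction = sqrt((14.6+47.3)/47.3) = 1.14397
EOQ* = 491.89 * 1.14397 = 562.7 units

562.7 units


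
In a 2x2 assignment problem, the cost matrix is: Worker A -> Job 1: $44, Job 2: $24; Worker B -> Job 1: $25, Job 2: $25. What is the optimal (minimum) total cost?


Option 1: A->1 + B->2 = $44 + $25 = $69
Option 2: A->2 + B->1 = $24 + $25 = $49
Min cost = min($69, $49) = $49

$49


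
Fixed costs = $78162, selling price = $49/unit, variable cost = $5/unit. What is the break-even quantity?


Formula: BEQ = Fixed Costs / (Price - Variable Cost)
Contribution margin = $49 - $5 = $44/unit
BEQ = ceil($78162 / $44/unit) = ceil(1776.41) = 1777 units

1777 units


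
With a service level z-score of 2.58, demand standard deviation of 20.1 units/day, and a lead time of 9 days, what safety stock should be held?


Formula: SS = z * sigma_d * sqrt(LT)
sqrt(LT) = sqrt(9) = 3.0
SS = 2.58 * 20.1 * 3.0
SS = 155.6 units

155.6 units


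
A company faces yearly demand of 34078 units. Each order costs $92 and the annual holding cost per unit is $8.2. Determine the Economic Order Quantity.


Formula: EOQ = sqrt(2 * D * S / H)
Numerator: 2 * 34078 * 92 = 6270352
2DS/H = 6270352 / 8.2 = 764677.1
EOQ = sqrt(764677.1) = 874.5 units

874.5 units


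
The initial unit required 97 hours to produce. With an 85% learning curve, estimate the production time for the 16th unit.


Formula: T_n = T_1 * (learning_rate)^(log2(n)) where learning_rate = rate/100
Doublings = log2(16) = 4
T_n = 97 * 0.85^4
T_n = 97 * 0.522 = 50.6 hours

50.6 hours


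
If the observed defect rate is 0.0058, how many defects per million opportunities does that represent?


DPMO = defect_rate * 1000000 = 0.0058 * 1000000

5800


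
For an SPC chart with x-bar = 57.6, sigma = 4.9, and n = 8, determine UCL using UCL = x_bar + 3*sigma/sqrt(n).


UCL = 57.6 + 3 * 4.9 / sqrt(8)

62.8


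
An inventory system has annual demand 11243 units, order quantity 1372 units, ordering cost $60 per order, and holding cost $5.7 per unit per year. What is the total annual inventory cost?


TC = 11243/1372 * 60 + 1372/2 * 5.7

$4401.88


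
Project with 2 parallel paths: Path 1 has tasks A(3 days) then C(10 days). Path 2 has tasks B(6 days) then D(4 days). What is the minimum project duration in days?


Path 1 = 3 + 10 = 13 days
Path 2 = 6 + 4 = 10 days
Duration = max(13, 10) = 13 days

13 days


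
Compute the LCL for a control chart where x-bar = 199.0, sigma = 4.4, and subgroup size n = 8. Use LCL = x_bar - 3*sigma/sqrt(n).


LCL = 199.0 - 3 * 4.4 / sqrt(8)

194.33


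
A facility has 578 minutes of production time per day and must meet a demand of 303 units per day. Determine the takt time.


Formula: Takt Time = Available Production Time / Customer Demand
Takt = 578 min/day / 303 units/day
Takt = 1.91 min/unit

1.91 min/unit


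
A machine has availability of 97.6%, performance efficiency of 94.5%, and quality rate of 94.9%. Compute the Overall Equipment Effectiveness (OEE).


Formula: OEE = Availability * Performance * Quality / 10000
A * P = 97.6% * 94.5% / 100 = 92.23%
OEE = 92.23% * 94.9% / 100 = 87.5%

87.5%


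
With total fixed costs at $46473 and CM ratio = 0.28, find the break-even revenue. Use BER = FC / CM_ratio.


Formula: BER = Fixed Costs / Contribution Margin Ratio
BER = $46473 / 0.28
BER = $165975.00 (to the nearest cent)

$165975.00


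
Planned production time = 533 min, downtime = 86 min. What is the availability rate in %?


Formula: Availability = (Planned Time - Downtime) / Planned Time * 100
Uptime = 533 - 86 = 447 min
Availability = 447 / 533 * 100 = 83.9%

83.9%


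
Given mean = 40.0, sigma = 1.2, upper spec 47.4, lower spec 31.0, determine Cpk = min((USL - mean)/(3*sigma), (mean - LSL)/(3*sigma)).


Cpu = (47.4 - 40.0) / (3 * 1.2) = 2.06
Cpl = (40.0 - 31.0) / (3 * 1.2) = 2.5
Cpk = min(2.06, 2.5) = 2.06

2.06


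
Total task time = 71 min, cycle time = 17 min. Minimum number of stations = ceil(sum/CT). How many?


Formula: N_min = ceil(Sum of Task Times / Cycle Time)
N_min = ceil(71 min / 17 min) = ceil(4.1765)
N_min = 5 stations

5


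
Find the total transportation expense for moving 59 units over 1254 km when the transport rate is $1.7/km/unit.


TC = dist * cost * units = 1254 * 1.7 * 59 = $125776.20

$125776.20


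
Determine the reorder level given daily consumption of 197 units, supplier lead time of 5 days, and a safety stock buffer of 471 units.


Formula: ROP = (Daily Demand * Lead Time) + Safety Stock
Demand during lead time = 197 * 5 = 985 units
ROP = 985 + 471 = 1456 units

1456 units


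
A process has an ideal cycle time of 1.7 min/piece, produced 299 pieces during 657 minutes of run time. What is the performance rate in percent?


Formula: Performance = (Ideal CT * Total Count) / Run Time * 100
Ideal output time = 1.7 * 299 = 508.3 min
Performance = 508.3 / 657 * 100 = 77.4%

77.4%


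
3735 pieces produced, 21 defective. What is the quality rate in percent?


Formula: Quality Rate = Good Pieces / Total Pieces * 100
Good pieces = 3735 - 21 = 3714
QR = 3714 / 3735 * 100 = 99.4%

99.4%


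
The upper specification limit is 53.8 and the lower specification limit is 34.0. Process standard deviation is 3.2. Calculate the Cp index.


Cp = (53.8 - 34.0) / (6 * 3.2)

1.03


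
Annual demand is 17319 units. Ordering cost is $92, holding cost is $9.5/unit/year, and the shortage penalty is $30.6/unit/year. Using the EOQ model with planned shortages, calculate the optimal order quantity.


Formula: EOQ* = sqrt(2DS/H) * sqrt((H+P)/P)
Base EOQ = sqrt(2*17319*92/9.5) = 579.17 units
Correction = sqrt((9.5+30.6)/30.6) = 1.14475
EOQ* = 579.17 * 1.14475 = 663.0 units

663.0 units


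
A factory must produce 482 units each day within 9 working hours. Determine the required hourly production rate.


Formula: Production Rate = Daily Demand / Available Hours
Rate = 482 units/day / 9 hours/day
Rate = 53.6 units/hour

53.6 units/hour


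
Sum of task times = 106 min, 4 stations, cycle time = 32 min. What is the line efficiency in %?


Formula: Efficiency = Sum of Task Times / (N_stations * CT) * 100
Total station capacity = 4 stations * 32 min = 128 min
Efficiency = 106 / 128 * 100 = 82.8%

82.8%


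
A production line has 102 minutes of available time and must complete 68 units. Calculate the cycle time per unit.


Formula: CT = Available Time / Number of Units
CT = 102 min / 68 units
CT = 1.5 min/unit

1.5 min/unit
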